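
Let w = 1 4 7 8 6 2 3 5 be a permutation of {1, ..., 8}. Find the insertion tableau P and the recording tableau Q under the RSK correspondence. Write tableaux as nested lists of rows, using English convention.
Insert each entry of the permutation into P by Schensted row insertion, recording in Q the position of each new cell.

Insert 1: appended to row 1. P = [[1]], Q = [[1]].
Insert 4: appended to row 1. P = [[1, 4]], Q = [[1, 2]].
Insert 7: appended to row 1. P = [[1, 4, 7]], Q = [[1, 2, 3]].
Insert 8: appended to row 1. P = [[1, 4, 7, 8]], Q = [[1, 2, 3, 4]].
Insert 6: 6 bumps 7 from row 1; 7 starts row 2. P = [[1, 4, 6, 8], [7]], Q = [[1, 2, 3, 4], [5]].
Insert 2: 2 bumps 4 from row 1; 4 bumps 7 from row 2; 7 starts row 3. P = [[1, 2, 6, 8], [4], [7]], Q = [[1, 2, 3, 4], [5], [6]].
Insert 3: 3 bumps 6 from row 1; 6 appends to row 2. P = [[1, 2, 3, 8], [4, 6], [7]], Q = [[1, 2, 3, 4], [5, 7], [6]].
Insert 5: 5 bumps 8 from row 1; 8 appends to row 2. P = [[1, 2, 3, 5], [4, 6, 8], [7]], Q = [[1, 2, 3, 4], [5, 7, 8], [6]].

So P = [[1, 2, 3, 5], [4, 6, 8], [7]], Q = [[1, 2, 3, 4], [5, 7, 8], [6]].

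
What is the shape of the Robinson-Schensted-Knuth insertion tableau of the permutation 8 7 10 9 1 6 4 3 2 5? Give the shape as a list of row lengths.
Row-insert each entry into an empty tableau.

After inserting 8: P = [[8]].
After inserting 7: P = [[7], [8]].
After inserting 10: P = [[7, 10], [8]].
After inserting 9: P = [[7, 9], [8, 10]].
After inserting 1: P = [[1, 9], [7, 10], [8]].
After inserting 6: P = [[1, 6], [7, 9], [8, 10]].
After inserting 4: P = [[1, 4], [6, 9], [7, 10], [8]].
After inserting 3: P = [[1, 3], [4, 9], [6, 10], [7], [8]].
After inserting 2: P = [[1, 2], [3, 9], [4, 10], [6], [7], [8]].
After inserting 5: P = [[1, 2, 5], [3, 9], [4, 10], [6], [7], [8]].

The final insertion tableau P = [[1, 2, 5], [3, 9], [4, 10], [6], [7], [8]] has shape [3, 2, 2, 1, 1, 1].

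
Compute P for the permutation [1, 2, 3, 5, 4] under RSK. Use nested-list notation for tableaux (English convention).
P = [[1, 2, 3, 4], [5]]

Insert 1: appended to row 1. P = [[1]].
Insert 2: appended to row 1. P = [[1, 2]].
Insert 3: appended to row 1. P = [[1, 2, 3]].
Insert 5: appended to row 1. P = [[1, 2, 3, 5]].
Insert 4: 4 bumps 5 from row 1; 5 starts row 2. P = [[1, 2, 3, 4], [5]].

So P = [[1, 2, 3, 4], [5]].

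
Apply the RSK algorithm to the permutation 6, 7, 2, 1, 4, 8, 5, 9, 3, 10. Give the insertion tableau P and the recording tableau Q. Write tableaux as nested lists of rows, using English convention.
Insert each entry of the permutation into P by Schensted row insertion, recording in Q the position of each new cell.

Insert 6: appended to row 1. P = [[6]], Q = [[1]].
Insert 7: appended to row 1. P = [[6, 7]], Q = [[1, 2]].
Insert 2: 2 bumps 6 from row 1; 6 starts row 2. P = [[2, 7], [6]], Q = [[1, 2], [3]].
Insert 1: 1 bumps 2 from row 1; 2 bumps 6 from row 2; 6 starts row 3. P = [[1, 7], [2], [6]], Q = [[1, 2], [3], [4]].
Insert 4: 4 bumps 7 from row 1; 7 appends to row 2. P = [[1, 4], [2, 7], [6]], Q = [[1, 2], [3, 5], [4]].
Insert 8: appended to row 1. P = [[1, 4, 8], [2, 7], [6]], Q = [[1, 2, 6], [3, 5], [4]].
Insert 5: 5 bumps 8 from row 1; 8 appends to row 2. P = [[1, 4, 5], [2, 7, 8], [6]], Q = [[1, 2, 6], [3, 5, 7], [4]].
Insert 9: appended to row 1. P = [[1, 4, 5, 9], [2, 7, 8], [6]], Q = [[1, 2, 6, 8], [3, 5, 7], [4]].
Insert 3: 3 bumps 4 from row 1; 4 bumps 7 from row 2; 7 appends to row 3. P = [[1, 3, 5, 9], [2, 4, 8], [6, 7]], Q = [[1, 2, 6, 8], [3, 5, 7], [4, 9]].
Insert 10: appended to row 1. P = [[1, 3, 5, 9, 10], [2, 4, 8], [6, 7]], Q = [[1, 2, 6, 8, 10], [3, 5, 7], [4, 9]].

So P = [[1, 3, 5, 9, 10], [2, 4, 8], [6, 7]], Q = [[1, 2, 6, 8, 10], [3, 5, 7], [4, 9]].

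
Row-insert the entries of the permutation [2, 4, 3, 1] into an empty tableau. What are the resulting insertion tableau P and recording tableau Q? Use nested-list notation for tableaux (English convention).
P = [[1, 3], [2], [4]], Q = [[1, 2], [3], [4]]

Insert each entry of the permutation into P by Schensted row insertion, recording in Q the position of each new cell.

Insert 2: appended to row 1. P = [[2]], Q = [[1]].
Insert 4: appended to row 1. P = [[2, 4]], Q = [[1, 2]].
Insert 3: 3 bumps 4 from row 1; 4 starts row 2. P = [[2, 3], [4]], Q = [[1, 2], [3]].
Insert 1: 1 bumps 2 from row 1; 2 bumps 4 from row 2; 4 starts row 3. P = [[1, 3], [2], [4]], Q = [[1, 2], [3], [4]].

So P = [[1, 3], [2], [4]], Q = [[1, 2], [3], [4]].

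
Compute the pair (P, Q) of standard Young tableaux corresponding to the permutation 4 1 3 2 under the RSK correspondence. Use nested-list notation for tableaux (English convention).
Insert each entry of the permutation into P by Schensted row insertion, recording in Q the position of each new cell.

Insert 4: appended to row 1. P = [[4]].
Insert 1: 1 bumps 4 from row 1; 4 starts row 2. P = [[1], [4]].
Insert 3: appended to row 1. P = [[1, 3], [4]].
Insert 2: 2 bumps 3 from row 1; 3 bumps 4 from row 2; 4 starts row 3. P = [[1, 2], [3], [4]].

So P = [[1, 2], [3], [4]], Q = [[1, 3], [2], [4]].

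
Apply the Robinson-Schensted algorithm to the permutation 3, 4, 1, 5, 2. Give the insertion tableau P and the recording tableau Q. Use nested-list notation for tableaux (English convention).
P = [[1, 2, 5], [3, 4]], Q = [[1, 2, 4], [3, 5]]

Insert each entry of the permutation into P by Schensted row insertion, recording in Q the position of each new cell.

After inserting 3: P = [[3]].
After inserting 4: P = [[3, 4]].
After inserting 1: P = [[1, 4], [3]].
After inserting 5: P = [[1, 4, 5], [3]].
After inserting 2: P = [[1, 2, 5], [3, 4]].

So P = [[1, 2, 5], [3, 4]], Q = [[1, 2, 4], [3, 5]].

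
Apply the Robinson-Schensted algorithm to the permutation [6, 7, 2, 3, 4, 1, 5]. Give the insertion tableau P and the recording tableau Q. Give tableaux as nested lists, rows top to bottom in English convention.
Insert each entry of the permutation into P by Schensted row insertion, recording in Q the position of each new cell.

Insert 6: appended to row 1. P = [[6]], Q = [[1]].
Insert 7: appended to row 1. P = [[6, 7]], Q = [[1, 2]].
Insert 2: 2 bumps 6 from row 1; 6 starts row 2. P = [[2, 7], [6]], Q = [[1, 2], [3]].
Insert 3: 3 bumps 7 from row 1; 7 appends to row 2. P = [[2, 3], [6, 7]], Q = [[1, 2], [3, 4]].
Insert 4: appended to row 1. P = [[2, 3, 4], [6, 7]], Q = [[1, 2, 5], [3, 4]].
Insert 1: 1 bumps 2 from row 1; 2 bumps 6 from row 2; 6 starts row 3. P = [[1, 3, 4], [2, 7], [6]], Q = [[1, 2, 5], [3, 4], [6]].
Insert 5: appended to row 1. P = [[1, 3, 4, 5], [2, 7], [6]], Q = [[1, 2, 5, 7], [3, 4], [6]].

So P = [[1, 3, 4, 5], [2, 7], [6]], Q = [[1, 2, 5, 7], [3, 4], [6]].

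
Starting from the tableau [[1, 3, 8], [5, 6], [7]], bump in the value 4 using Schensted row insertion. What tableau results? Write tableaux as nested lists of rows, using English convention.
[[1, 3, 4], [5, 6, 8], [7]]

In row 1, 4 replaces 8 (the leftmost entry greater than 4); 8 is bumped to row 2. 8 is appended to row 2. The new tableau is [[1, 3, 4], [5, 6, 8], [7]].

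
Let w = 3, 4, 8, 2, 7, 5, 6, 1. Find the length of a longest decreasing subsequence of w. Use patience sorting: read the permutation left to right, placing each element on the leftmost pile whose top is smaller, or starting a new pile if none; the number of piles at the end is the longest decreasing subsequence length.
4

3: new pile. tops = [3]
4: onto pile 1 (replacing 3). tops = [4]
8: onto pile 1 (replacing 4). tops = [8]
2: new pile. tops = [8, 2]
7: onto pile 2 (replacing 2). tops = [8, 7]
5: new pile. tops = [8, 7, 5]
6: onto pile 3 (replacing 5). tops = [8, 7, 6]
1: new pile. tops = [8, 7, 6, 1]

4 piles, so the longest decreasing subsequence has length 4.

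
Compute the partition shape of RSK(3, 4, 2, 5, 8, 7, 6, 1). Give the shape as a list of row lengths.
[4, 2, 1, 1]

Row-insert each entry into an empty tableau.

After inserting 3: P = [[3]].
After inserting 4: P = [[3, 4]].
After inserting 2: P = [[2, 4], [3]].
After inserting 5: P = [[2, 4, 5], [3]].
After inserting 8: P = [[2, 4, 5, 8], [3]].
After inserting 7: P = [[2, 4, 5, 7], [3, 8]].
After inserting 6: P = [[2, 4, 5, 6], [3, 7], [8]].
After inserting 1: P = [[1, 4, 5, 6], [2, 7], [3], [8]].

The final insertion tableau P = [[1, 4, 5, 6], [2, 7], [3], [8]] has shape [4, 2, 1, 1].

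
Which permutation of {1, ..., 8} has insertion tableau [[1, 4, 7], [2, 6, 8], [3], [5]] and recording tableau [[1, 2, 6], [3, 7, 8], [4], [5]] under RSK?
Reverse the RSK construction: for i from n down to 1, find the cell of Q containing i, remove the entry at that cell from P, and reverse-bump it up through P; the value ejected from row 1 is w(i).

Step i=8: Q has 8 at row 2, column 3; remove 8 from row 2 of P and reverse-bump: 8 enters row 1 and ejects 7. So w(8) = 7. P is now [[1, 4, 8], [2, 6], [3], [5]].
Step i=7: Q has 7 at row 2, column 2; remove 6 from row 2 of P and reverse-bump: 6 enters row 1 and ejects 4. So w(7) = 4. P is now [[1, 6, 8], [2], [3], [5]].
Step i=6: Q has 6 at row 1, column 3; remove that cell from P, ejecting 8. So w(6) = 8. P is now [[1, 6], [2], [3], [5]].
Step i=5: Q has 5 at row 4, column 1; remove 5 from row 4 of P and reverse-bump: 5 enters row 3 and ejects 3; 3 enters row 2 and ejects 2; 2 enters row 1 and ejects 1. So w(5) = 1. P is now [[2, 6], [3], [5]].
Step i=4: Q has 4 at row 3, column 1; remove 5 from row 3 of P and reverse-bump: 5 enters row 2 and ejects 3; 3 enters row 1 and ejects 2. So w(4) = 2. P is now [[3, 6], [5]].
Step i=3: Q has 3 at row 2, column 1; remove 5 from row 2 of P and reverse-bump: 5 enters row 1 and ejects 3. So w(3) = 3. P is now [[5, 6]].
Step i=2: Q has 2 at row 1, column 2; remove that cell from P, ejecting 6. So w(2) = 6. P is now [[5]].
Step i=1: Q has 1 at row 1, column 1; remove that cell from P, ejecting 5. So w(1) = 5. P is now [].

So w = 5 6 3 2 1 8 4 7.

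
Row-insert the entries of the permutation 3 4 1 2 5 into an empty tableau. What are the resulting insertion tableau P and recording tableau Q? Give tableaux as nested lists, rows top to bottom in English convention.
Insert each entry of the permutation into P by Schensted row insertion, recording in Q the position of each new cell.

After inserting 3: P = [[3]].
After inserting 4: P = [[3, 4]].
After inserting 1: P = [[1, 4], [3]].
After inserting 2: P = [[1, 2], [3, 4]].
After inserting 5: P = [[1, 2, 5], [3, 4]].

So P = [[1, 2, 5], [3, 4]], Q = [[1, 2, 5], [3, 4]].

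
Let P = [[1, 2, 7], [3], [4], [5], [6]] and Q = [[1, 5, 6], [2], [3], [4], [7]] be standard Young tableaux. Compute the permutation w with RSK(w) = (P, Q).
6 5 4 1 3 7 2

Reverse the RSK construction: for i from n down to 1, find the cell of Q containing i, remove the entry at that cell from P, and reverse-bump it up through P; the value ejected from row 1 is w(i).

Step i=7: Q has 7 at row 5, column 1; remove 6 from row 5 of P and reverse-bump: 6 enters row 4 and ejects 5; 5 enters row 3 and ejects 4; 4 enters row 2 and ejects 3; 3 enters row 1 and ejects 2. So w(7) = 2. P is now [[1, 3, 7], [4], [5], [6]].
Step i=6: Q has 6 at row 1, column 3; remove that cell from P, ejecting 7. So w(6) = 7. P is now [[1, 3], [4], [5], [6]].
Step i=5: Q has 5 at row 1, column 2; remove that cell from P, ejecting 3. So w(5) = 3. P is now [[1], [4], [5], [6]].
Step i=4: Q has 4 at row 4, column 1; remove 6 from row 4 of P and reverse-bump: 6 enters row 3 and ejects 5; 5 enters row 2 and ejects 4; 4 enters row 1 and ejects 1. So w(4) = 1. P is now [[4], [5], [6]].
Step i=3: Q has 3 at row 3, column 1; remove 6 from row 3 of P and reverse-bump: 6 enters row 2 and ejects 5; 5 enters row 1 and ejects 4. So w(3) = 4. P is now [[5], [6]].
Step i=2: Q has 2 at row 2, column 1; remove 6 from row 2 of P and reverse-bump: 6 enters row 1 and ejects 5. So w(2) = 5. P is now [[6]].
Step i=1: Q has 1 at row 1, column 1; remove that cell from P, ejecting 6. So w(1) = 6. P is now [].

So w = 6 5 4 1 3 7 2.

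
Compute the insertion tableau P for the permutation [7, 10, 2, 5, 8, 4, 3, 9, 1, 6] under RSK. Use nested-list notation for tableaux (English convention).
P = [[1, 3, 6, 9], [2, 8], [4, 10], [5], [7]]

Insert 7: appended to row 1. P = [[7]].
Insert 10: appended to row 1. P = [[7, 10]].
Insert 2: 2 bumps 7 from row 1; 7 starts row 2. P = [[2, 10], [7]].
Insert 5: 5 bumps 10 from row 1; 10 appends to row 2. P = [[2, 5], [7, 10]].
Insert 8: appended to row 1. P = [[2, 5, 8], [7, 10]].
Insert 4: 4 bumps 5 from row 1; 5 bumps 7 from row 2; 7 starts row 3. P = [[2, 4, 8], [5, 10], [7]].
Insert 3: 3 bumps 4 from row 1; 4 bumps 5 from row 2; 5 bumps 7 from row 3; 7 starts row 4. P = [[2, 3, 8], [4, 10], [5], [7]].
Insert 9: appended to row 1. P = [[2, 3, 8, 9], [4, 10], [5], [7]].
Insert 1: 1 bumps 2 from row 1; 2 bumps 4 from row 2; 4 bumps 5 from row 3; 5 bumps 7 from row 4; 7 starts row 5. P = [[1, 3, 8, 9], [2, 10], [4], [5], [7]].
Insert 6: 6 bumps 8 from row 1; 8 bumps 10 from row 2; 10 appends to row 3. P = [[1, 3, 6, 9], [2, 8], [4, 10], [5], [7]].

So P = [[1, 3, 6, 9], [2, 8], [4, 10], [5], [7]].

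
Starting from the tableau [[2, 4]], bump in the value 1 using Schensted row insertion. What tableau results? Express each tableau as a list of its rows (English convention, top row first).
In row 1, 1 replaces 2 (the leftmost entry greater than 1); 2 is bumped to row 2. 2 starts a new row 2. The new tableau is [[1, 4], [2]].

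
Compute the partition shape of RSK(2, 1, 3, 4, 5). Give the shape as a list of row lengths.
Row-insert each entry into an empty tableau.

After inserting 2: P = [[2]].
After inserting 1: P = [[1], [2]].
After inserting 3: P = [[1, 3], [2]].
After inserting 4: P = [[1, 3, 4], [2]].
After inserting 5: P = [[1, 3, 4, 5], [2]].

The final insertion tableau P = [[1, 3, 4, 5], [2]] has shape [4, 1].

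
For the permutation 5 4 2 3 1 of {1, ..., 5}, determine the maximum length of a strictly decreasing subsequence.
4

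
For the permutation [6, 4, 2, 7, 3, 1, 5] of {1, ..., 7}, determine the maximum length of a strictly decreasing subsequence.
4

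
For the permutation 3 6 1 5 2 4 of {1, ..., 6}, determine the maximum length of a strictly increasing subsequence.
3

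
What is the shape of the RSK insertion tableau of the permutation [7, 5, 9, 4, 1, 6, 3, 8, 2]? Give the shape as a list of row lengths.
[3, 2, 2, 1, 1]

Row-insert each entry into an empty tableau.

After inserting 7: P = [[7]].
After inserting 5: P = [[5], [7]].
After inserting 9: P = [[5, 9], [7]].
After inserting 4: P = [[4, 9], [5], [7]].
After inserting 1: P = [[1, 9], [4], [5], [7]].
After inserting 6: P = [[1, 6], [4, 9], [5], [7]].
After inserting 3: P = [[1, 3], [4, 6], [5, 9], [7]].
After inserting 8: P = [[1, 3, 8], [4, 6], [5, 9], [7]].
After inserting 2: P = [[1, 2, 8], [3, 6], [4, 9], [5], [7]].

The final insertion tableau P = [[1, 2, 8], [3, 6], [4, 9], [5], [7]] has shape [3, 2, 2, 1, 1].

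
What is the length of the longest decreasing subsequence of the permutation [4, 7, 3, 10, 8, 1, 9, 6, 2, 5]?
4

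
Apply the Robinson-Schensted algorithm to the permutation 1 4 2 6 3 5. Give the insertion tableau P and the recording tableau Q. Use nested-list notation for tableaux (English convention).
Insert each entry of the permutation into P by Schensted row insertion, recording in Q the position of each new cell.

Insert 1: appended to row 1. P = [[1]].
Insert 4: appended to row 1. P = [[1, 4]].
Insert 2: 2 bumps 4 from row 1; 4 starts row 2. P = [[1, 2], [4]].
Insert 6: appended to row 1. P = [[1, 2, 6], [4]].
Insert 3: 3 bumps 6 from row 1; 6 appends to row 2. P = [[1, 2, 3], [4, 6]].
Insert 5: appended to row 1. P = [[1, 2, 3, 5], [4, 6]].

So P = [[1, 2, 3, 5], [4, 6]], Q = [[1, 2, 4, 6], [3, 5]].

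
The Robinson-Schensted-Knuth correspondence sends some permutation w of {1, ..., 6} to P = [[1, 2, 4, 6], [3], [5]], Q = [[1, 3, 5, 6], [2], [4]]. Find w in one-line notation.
Reverse RSK: for i = n, n-1, ..., 1, locate i in Q, remove the corresponding corner cell from P, and reverse-bump its entry up through P; the value ejected from row 1 is w(i).

So w = 5 1 3 2 4 6.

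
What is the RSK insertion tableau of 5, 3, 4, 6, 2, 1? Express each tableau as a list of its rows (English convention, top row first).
Insert 5: appended to row 1. P = [[5]].
Insert 3: 3 bumps 5 from row 1; 5 starts row 2. P = [[3], [5]].
Insert 4: appended to row 1. P = [[3, 4], [5]].
Insert 6: appended to row 1. P = [[3, 4, 6], [5]].
Insert 2: 2 bumps 3 from row 1; 3 bumps 5 from row 2; 5 starts row 3. P = [[2, 4, 6], [3], [5]].
Insert 1: 1 bumps 2 from row 1; 2 bumps 3 from row 2; 3 bumps 5 from row 3; 5 starts row 4. P = [[1, 4, 6], [2], [3], [5]].

So P = [[1, 4, 6], [2], [3], [5]].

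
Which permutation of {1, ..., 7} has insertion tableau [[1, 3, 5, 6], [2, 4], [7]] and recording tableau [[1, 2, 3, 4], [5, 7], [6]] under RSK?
2 4 5 7 6 1 3

Reverse RSK: for i = n, n-1, ..., 1, locate i in Q, remove the corresponding corner cell from P, and reverse-bump its entry up through P; the value ejected from row 1 is w(i).

So w = 2 4 5 7 6 1 3.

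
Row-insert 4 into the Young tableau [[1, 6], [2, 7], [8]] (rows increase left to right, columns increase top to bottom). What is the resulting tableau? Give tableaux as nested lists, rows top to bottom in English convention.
In row 1, 4 replaces 6 (the leftmost entry greater than 4); 6 is bumped to row 2. In row 2, 6 replaces 7 (the leftmost entry greater than 6); 7 is bumped to row 3. In row 3, 7 replaces 8 (the leftmost entry greater than 7); 8 is bumped to row 4. 8 starts a new row 4. The new tableau is [[1, 4], [2, 6], [7], [8]].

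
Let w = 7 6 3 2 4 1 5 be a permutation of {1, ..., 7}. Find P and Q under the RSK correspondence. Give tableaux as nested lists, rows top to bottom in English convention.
Insert each entry of the permutation into P by Schensted row insertion, recording in Q the position of each new cell.

Insert 7: appended to row 1. P = [[7]].
Insert 6: 6 bumps 7 from row 1; 7 starts row 2. P = [[6], [7]].
Insert 3: 3 bumps 6 from row 1; 6 bumps 7 from row 2; 7 starts row 3. P = [[3], [6], [7]].
Insert 2: 2 bumps 3 from row 1; 3 bumps 6 from row 2; 6 bumps 7 from row 3; 7 starts row 4. P = [[2], [3], [6], [7]].
Insert 4: appended to row 1. P = [[2, 4], [3], [6], [7]].
Insert 1: 1 bumps 2 from row 1; 2 bumps 3 from row 2; 3 bumps 6 from row 3; 6 bumps 7 from row 4; 7 starts row 5. P = [[1, 4], [2], [3], [6], [7]].
Insert 5: appended to row 1. P = [[1, 4, 5], [2], [3], [6], [7]].

So P = [[1, 4, 5], [2], [3], [6], [7]], Q = [[1, 5, 7], [2], [3], [4], [6]].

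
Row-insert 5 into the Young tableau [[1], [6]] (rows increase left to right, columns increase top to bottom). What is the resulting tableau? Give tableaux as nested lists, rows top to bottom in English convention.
5 is larger than every entry of row 1, so it is appended to row 1. The new tableau is [[1, 5], [6]].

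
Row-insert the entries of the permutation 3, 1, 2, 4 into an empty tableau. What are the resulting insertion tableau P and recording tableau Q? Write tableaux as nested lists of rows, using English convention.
Insert each entry of the permutation into P by Schensted row insertion, recording in Q the position of each new cell.

Insert 3: appended to row 1. P = [[3]], Q = [[1]].
Insert 1: 1 bumps 3 from row 1; 3 starts row 2. P = [[1], [3]], Q = [[1], [2]].
Insert 2: appended to row 1. P = [[1, 2], [3]], Q = [[1, 3], [2]].
Insert 4: appended to row 1. P = [[1, 2, 4], [3]], Q = [[1, 3, 4], [2]].

So P = [[1, 2, 4], [3]], Q = [[1, 3, 4], [2]].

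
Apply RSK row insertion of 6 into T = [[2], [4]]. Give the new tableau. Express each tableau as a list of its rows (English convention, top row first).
[[2, 6], [4]]

6 is larger than every entry of row 1, so it is appended to row 1. The new tableau is [[2, 6], [4]].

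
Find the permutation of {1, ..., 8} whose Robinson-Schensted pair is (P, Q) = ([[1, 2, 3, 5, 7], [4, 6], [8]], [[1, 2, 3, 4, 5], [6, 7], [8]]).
Reverse the RSK construction: for i from n down to 1, find the cell of Q containing i, remove the entry at that cell from P, and reverse-bump it up through P; the value ejected from row 1 is w(i).

Step i=8: Q has 8 at row 3, column 1; remove 8 from row 3 of P and reverse-bump: 8 enters row 2 and ejects 6; 6 enters row 1 and ejects 5. So w(8) = 5. P is now [[1, 2, 3, 6, 7], [4, 8]].
Step i=7: Q has 7 at row 2, column 2; remove 8 from row 2 of P and reverse-bump: 8 enters row 1 and ejects 7. So w(7) = 7. P is now [[1, 2, 3, 6, 8], [4]].
Step i=6: Q has 6 at row 2, column 1; remove 4 from row 2 of P and reverse-bump: 4 enters row 1 and ejects 3. So w(6) = 3. P is now [[1, 2, 4, 6, 8]].
Step i=5: Q has 5 at row 1, column 5; remove that cell from P, ejecting 8. So w(5) = 8. P is now [[1, 2, 4, 6]].
Step i=4: Q has 4 at row 1, column 4; remove that cell from P, ejecting 6. So w(4) = 6. P is now [[1, 2, 4]].
Step i=3: Q has 3 at row 1, column 3; remove that cell from P, ejecting 4. So w(3) = 4. P is now [[1, 2]].
Step i=2: Q has 2 at row 1, column 2; remove that cell from P, ejecting 2. So w(2) = 2. P is now [[1]].
Step i=1: Q has 1 at row 1, column 1; remove that cell from P, ejecting 1. So w(1) = 1. P is now [].

So w = 1 2 4 6 8 3 7 5.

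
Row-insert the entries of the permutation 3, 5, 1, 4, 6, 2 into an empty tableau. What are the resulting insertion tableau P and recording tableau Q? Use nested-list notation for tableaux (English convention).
P = [[1, 2, 6], [3, 4], [5]], Q = [[1, 2, 5], [3, 4], [6]]

Insert each entry of the permutation into P by Schensted row insertion, recording in Q the position of each new cell.

Insert 3: appended to row 1. P = [[3]].
Insert 5: appended to row 1. P = [[3, 5]].
Insert 1: 1 bumps 3 from row 1; 3 starts row 2. P = [[1, 5], [3]].
Insert 4: 4 bumps 5 from row 1; 5 appends to row 2. P = [[1, 4], [3, 5]].
Insert 6: appended to row 1. P = [[1, 4, 6], [3, 5]].
Insert 2: 2 bumps 4 from row 1; 4 bumps 5 from row 2; 5 starts row 3. P = [[1, 2, 6], [3, 4], [5]].

So P = [[1, 2, 6], [3, 4], [5]], Q = [[1, 2, 5], [3, 4], [6]].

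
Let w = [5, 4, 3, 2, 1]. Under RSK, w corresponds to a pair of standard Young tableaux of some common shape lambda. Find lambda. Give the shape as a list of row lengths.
Row-insert each entry into an empty tableau.

After inserting 5: P = [[5]].
After inserting 4: P = [[4], [5]].
After inserting 3: P = [[3], [4], [5]].
After inserting 2: P = [[2], [3], [4], [5]].
After inserting 1: P = [[1], [2], [3], [4], [5]].

The final insertion tableau P = [[1], [2], [3], [4], [5]] has shape [1, 1, 1, 1, 1].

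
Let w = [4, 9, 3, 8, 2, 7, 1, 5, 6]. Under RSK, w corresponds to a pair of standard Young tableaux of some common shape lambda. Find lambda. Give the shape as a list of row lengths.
[3, 2, 2, 2]

Row-insert each entry into an empty tableau.

After inserting 4: P = [[4]].
After inserting 9: P = [[4, 9]].
After inserting 3: P = [[3, 9], [4]].
After inserting 8: P = [[3, 8], [4, 9]].
After inserting 2: P = [[2, 8], [3, 9], [4]].
After inserting 7: P = [[2, 7], [3, 8], [4, 9]].
After inserting 1: P = [[1, 7], [2, 8], [3, 9], [4]].
After inserting 5: P = [[1, 5], [2, 7], [3, 8], [4, 9]].
After inserting 6: P = [[1, 5, 6], [2, 7], [3, 8], [4, 9]].

The final insertion tableau P = [[1, 5, 6], [2, 7], [3, 8], [4, 9]] has shape [3, 2, 2, 2].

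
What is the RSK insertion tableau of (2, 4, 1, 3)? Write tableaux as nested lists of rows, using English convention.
P = [[1, 3], [2, 4]]

After inserting 2: P = [[2]].
After inserting 4: P = [[2, 4]].
After inserting 1: P = [[1, 4], [2]].
After inserting 3: P = [[1, 3], [2, 4]].

So P = [[1, 3], [2, 4]].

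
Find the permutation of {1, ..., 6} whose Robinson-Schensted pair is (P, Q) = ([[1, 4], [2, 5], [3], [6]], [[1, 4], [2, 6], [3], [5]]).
6 3 2 5 1 4

Reverse the RSK construction: for i from n down to 1, find the cell of Q containing i, remove the entry at that cell from P, and reverse-bump it up through P; the value ejected from row 1 is w(i).

Step i=6: Q has 6 at row 2, column 2; remove 5 from row 2 of P and reverse-bump: 5 enters row 1 and ejects 4. So w(6) = 4. P is now [[1, 5], [2], [3], [6]].
Step i=5: Q has 5 at row 4, column 1; remove 6 from row 4 of P and reverse-bump: 6 enters row 3 and ejects 3; 3 enters row 2 and ejects 2; 2 enters row 1 and ejects 1. So w(5) = 1. P is now [[2, 5], [3], [6]].
Step i=4: Q has 4 at row 1, column 2; remove that cell from P, ejecting 5. So w(4) = 5. P is now [[2], [3], [6]].
Step i=3: Q has 3 at row 3, column 1; remove 6 from row 3 of P and reverse-bump: 6 enters row 2 and ejects 3; 3 enters row 1 and ejects 2. So w(3) = 2. P is now [[3], [6]].
Step i=2: Q has 2 at row 2, column 1; remove 6 from row 2 of P and reverse-bump: 6 enters row 1 and ejects 3. So w(2) = 3. P is now [[6]].
Step i=1: Q has 1 at row 1, column 1; remove that cell from P, ejecting 6. So w(1) = 6. P is now [].

So w = 6 3 2 5 1 4.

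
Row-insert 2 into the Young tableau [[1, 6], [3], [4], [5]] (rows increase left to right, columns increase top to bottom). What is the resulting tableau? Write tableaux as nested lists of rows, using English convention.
In row 1, 2 replaces 6 (the leftmost entry greater than 2); 6 is bumped to row 2. 6 is appended to row 2. The new tableau is [[1, 2], [3, 6], [4], [5]].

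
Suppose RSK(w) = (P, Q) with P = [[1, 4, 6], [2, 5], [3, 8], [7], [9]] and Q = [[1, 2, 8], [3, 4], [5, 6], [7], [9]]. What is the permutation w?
Reverse RSK: for i = n, n-1, ..., 1, locate i in Q, remove the corresponding corner cell from P, and reverse-bump its entry up through P; the value ejected from row 1 is w(i).

So w = 7 9 3 8 2 5 4 6 1.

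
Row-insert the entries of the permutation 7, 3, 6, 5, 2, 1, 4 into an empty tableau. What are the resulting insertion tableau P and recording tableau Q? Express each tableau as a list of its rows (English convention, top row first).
Insert each entry of the permutation into P by Schensted row insertion, recording in Q the position of each new cell.

Insert 7: appended to row 1. P = [[7]].
Insert 3: 3 bumps 7 from row 1; 7 starts row 2. P = [[3], [7]].
Insert 6: appended to row 1. P = [[3, 6], [7]].
Insert 5: 5 bumps 6 from row 1; 6 bumps 7 from row 2; 7 starts row 3. P = [[3, 5], [6], [7]].
Insert 2: 2 bumps 3 from row 1; 3 bumps 6 from row 2; 6 bumps 7 from row 3; 7 starts row 4. P = [[2, 5], [3], [6], [7]].
Insert 1: 1 bumps 2 from row 1; 2 bumps 3 from row 2; 3 bumps 6 from row 3; 6 bumps 7 from row 4; 7 starts row 5. P = [[1, 5], [2], [3], [6], [7]].
Insert 4: 4 bumps 5 from row 1; 5 appends to row 2. P = [[1, 4], [2, 5], [3], [6], [7]].

So P = [[1, 4], [2, 5], [3], [6], [7]], Q = [[1, 3], [2, 7], [4], [5], [6]].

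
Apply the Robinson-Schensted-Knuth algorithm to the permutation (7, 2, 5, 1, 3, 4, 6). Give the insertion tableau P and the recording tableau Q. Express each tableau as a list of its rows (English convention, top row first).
Insert each entry of the permutation into P by Schensted row insertion, recording in Q the position of each new cell.

Insert 7: appended to row 1. P = [[7]].
Insert 2: 2 bumps 7 from row 1; 7 starts row 2. P = [[2], [7]].
Insert 5: appended to row 1. P = [[2, 5], [7]].
Insert 1: 1 bumps 2 from row 1; 2 bumps 7 from row 2; 7 starts row 3. P = [[1, 5], [2], [7]].
Insert 3: 3 bumps 5 from row 1; 5 appends to row 2. P = [[1, 3], [2, 5], [7]].
Insert 4: appended to row 1. P = [[1, 3, 4], [2, 5], [7]].
Insert 6: appended to row 1. P = [[1, 3, 4, 6], [2, 5], [7]].

So P = [[1, 3, 4, 6], [2, 5], [7]], Q = [[1, 3, 6, 7], [2, 5], [4]].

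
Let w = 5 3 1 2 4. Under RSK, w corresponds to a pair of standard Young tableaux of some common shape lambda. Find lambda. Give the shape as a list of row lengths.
Row-insert each entry into an empty tableau.

After inserting 5: P = [[5]].
After inserting 3: P = [[3], [5]].
After inserting 1: P = [[1], [3], [5]].
After inserting 2: P = [[1, 2], [3], [5]].
After inserting 4: P = [[1, 2, 4], [3], [5]].

The final insertion tableau P = [[1, 2, 4], [3], [5]] has shape [3, 1, 1].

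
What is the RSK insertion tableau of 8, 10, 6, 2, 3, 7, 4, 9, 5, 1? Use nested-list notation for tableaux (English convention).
Insert 8: appended to row 1. P = [[8]].
Insert 10: appended to row 1. P = [[8, 10]].
Insert 6: 6 bumps 8 from row 1; 8 starts row 2. P = [[6, 10], [8]].
Insert 2: 2 bumps 6 from row 1; 6 bumps 8 from row 2; 8 starts row 3. P = [[2, 10], [6], [8]].
Insert 3: 3 bumps 10 from row 1; 10 appends to row 2. P = [[2, 3], [6, 10], [8]].
Insert 7: appended to row 1. P = [[2, 3, 7], [6, 10], [8]].
Insert 4: 4 bumps 7 from row 1; 7 bumps 10 from row 2; 10 appends to row 3. P = [[2, 3, 4], [6, 7], [8, 10]].
Insert 9: appended to row 1. P = [[2, 3, 4, 9], [6, 7], [8, 10]].
Insert 5: 5 bumps 9 from row 1; 9 appends to row 2. P = [[2, 3, 4, 5], [6, 7, 9], [8, 10]].
Insert 1: 1 bumps 2 from row 1; 2 bumps 6 from row 2; 6 bumps 8 from row 3; 8 starts row 4. P = [[1, 3, 4, 5], [2, 7, 9], [6, 10], [8]].

So P = [[1, 3, 4, 5], [2, 7, 9], [6, 10], [8]].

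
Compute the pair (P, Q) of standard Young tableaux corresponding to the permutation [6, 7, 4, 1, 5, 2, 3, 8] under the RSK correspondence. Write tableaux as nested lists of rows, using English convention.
P = [[1, 2, 3, 8], [4, 5], [6, 7]], Q = [[1, 2, 7, 8], [3, 5], [4, 6]]

Insert each entry of the permutation into P by Schensted row insertion, recording in Q the position of each new cell.

Insert 6: appended to row 1. P = [[6]].
Insert 7: appended to row 1. P = [[6, 7]].
Insert 4: 4 bumps 6 from row 1; 6 starts row 2. P = [[4, 7], [6]].
Insert 1: 1 bumps 4 from row 1; 4 bumps 6 from row 2; 6 starts row 3. P = [[1, 7], [4], [6]].
Insert 5: 5 bumps 7 from row 1; 7 appends to row 2. P = [[1, 5], [4, 7], [6]].
Insert 2: 2 bumps 5 from row 1; 5 bumps 7 from row 2; 7 appends to row 3. P = [[1, 2], [4, 5], [6, 7]].
Insert 3: appended to row 1. P = [[1, 2, 3], [4, 5], [6, 7]].
Insert 8: appended to row 1. P = [[1, 2, 3, 8], [4, 5], [6, 7]].

So P = [[1, 2, 3, 8], [4, 5], [6, 7]], Q = [[1, 2, 7, 8], [3, 5], [4, 6]].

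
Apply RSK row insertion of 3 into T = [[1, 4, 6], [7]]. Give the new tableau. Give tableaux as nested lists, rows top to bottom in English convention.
In row 1, 3 replaces 4 (the leftmost entry greater than 3); 4 is bumped to row 2. In row 2, 4 replaces 7 (the leftmost entry greater than 4); 7 is bumped to row 3. 7 starts a new row 3. The new tableau is [[1, 3, 6], [4], [7]].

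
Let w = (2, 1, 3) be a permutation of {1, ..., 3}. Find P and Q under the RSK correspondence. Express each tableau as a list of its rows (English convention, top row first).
P = [[1, 3], [2]], Q = [[1, 3], [2]]

Insert each entry of the permutation into P by Schensted row insertion, recording in Q the position of each new cell.

After inserting 2: P = [[2]].
After inserting 1: P = [[1], [2]].
After inserting 3: P = [[1, 3], [2]].

So P = [[1, 3], [2]], Q = [[1, 3], [2]].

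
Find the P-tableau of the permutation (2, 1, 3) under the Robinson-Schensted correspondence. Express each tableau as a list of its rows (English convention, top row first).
P = [[1, 3], [2]]

Insert 2: appended to row 1. P = [[2]].
Insert 1: 1 bumps 2 from row 1; 2 starts row 2. P = [[1], [2]].
Insert 3: appended to row 1. P = [[1, 3], [2]].

So P = [[1, 3], [2]].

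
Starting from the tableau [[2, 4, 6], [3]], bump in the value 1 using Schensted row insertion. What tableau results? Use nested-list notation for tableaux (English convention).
[[1, 4, 6], [2], [3]]

In row 1, 1 replaces 2 (the leftmost entry greater than 1); 2 is bumped to row 2. In row 2, 2 replaces 3 (the leftmost entry greater than 2); 3 is bumped to row 3. 3 starts a new row 3. The new tableau is [[1, 4, 6], [2], [3]].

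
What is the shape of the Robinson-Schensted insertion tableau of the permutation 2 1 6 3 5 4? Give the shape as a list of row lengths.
[3, 2, 1]

RSK row insertion gives P = [[1, 3, 4], [2, 5], [6]], which has shape [3, 2, 1].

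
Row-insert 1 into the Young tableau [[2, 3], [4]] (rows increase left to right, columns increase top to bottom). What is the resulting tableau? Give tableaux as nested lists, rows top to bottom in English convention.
[[1, 3], [2], [4]]

In row 1, 1 replaces 2 (the leftmost entry greater than 1); 2 is bumped to row 2. In row 2, 2 replaces 4 (the leftmost entry greater than 2); 4 is bumped to row 3. 4 starts a new row 3. The new tableau is [[1, 3], [2], [4]].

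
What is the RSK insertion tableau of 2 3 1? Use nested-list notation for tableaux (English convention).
Insert 2: appended to row 1. P = [[2]].
Insert 3: appended to row 1. P = [[2, 3]].
Insert 1: 1 bumps 2 from row 1; 2 starts row 2. P = [[1, 3], [2]].

So P = [[1, 3], [2]].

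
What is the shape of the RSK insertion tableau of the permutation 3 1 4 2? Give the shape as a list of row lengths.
[2, 2]

Row-insert each entry into an empty tableau.

After inserting 3: P = [[3]].
After inserting 1: P = [[1], [3]].
After inserting 4: P = [[1, 4], [3]].
After inserting 2: P = [[1, 2], [3, 4]].

The final insertion tableau P = [[1, 2], [3, 4]] has shape [2, 2].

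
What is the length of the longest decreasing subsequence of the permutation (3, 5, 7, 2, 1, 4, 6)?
3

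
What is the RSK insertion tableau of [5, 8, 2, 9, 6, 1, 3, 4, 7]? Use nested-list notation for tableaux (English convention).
P = [[1, 3, 4, 7], [2, 6, 9], [5, 8]]

Insert 5: appended to row 1. P = [[5]].
Insert 8: appended to row 1. P = [[5, 8]].
Insert 2: 2 bumps 5 from row 1; 5 starts row 2. P = [[2, 8], [5]].
Insert 9: appended to row 1. P = [[2, 8, 9], [5]].
Insert 6: 6 bumps 8 from row 1; 8 appends to row 2. P = [[2, 6, 9], [5, 8]].
Insert 1: 1 bumps 2 from row 1; 2 bumps 5 from row 2; 5 starts row 3. P = [[1, 6, 9], [2, 8], [5]].
Insert 3: 3 bumps 6 from row 1; 6 bumps 8 from row 2; 8 appends to row 3. P = [[1, 3, 9], [2, 6], [5, 8]].
Insert 4: 4 bumps 9 from row 1; 9 appends to row 2. P = [[1, 3, 4], [2, 6, 9], [5, 8]].
Insert 7: appended to row 1. P = [[1, 3, 4, 7], [2, 6, 9], [5, 8]].

So P = [[1, 3, 4, 7], [2, 6, 9], [5, 8]].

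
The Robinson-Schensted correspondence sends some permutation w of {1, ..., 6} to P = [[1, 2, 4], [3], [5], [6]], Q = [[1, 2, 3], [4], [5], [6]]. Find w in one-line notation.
Reverse the RSK construction: for i from n down to 1, find the cell of Q containing i, remove the entry at that cell from P, and reverse-bump it up through P; the value ejected from row 1 is w(i).

Step i=6: Q has 6 at row 4, column 1; remove 6 from row 4 of P and reverse-bump: 6 enters row 3 and ejects 5; 5 enters row 2 and ejects 3; 3 enters row 1 and ejects 2. So w(6) = 2. P is now [[1, 3, 4], [5], [6]].
Step i=5: Q has 5 at row 3, column 1; remove 6 from row 3 of P and reverse-bump: 6 enters row 2 and ejects 5; 5 enters row 1 and ejects 4. So w(5) = 4. P is now [[1, 3, 5], [6]].
Step i=4: Q has 4 at row 2, column 1; remove 6 from row 2 of P and reverse-bump: 6 enters row 1 and ejects 5. So w(4) = 5. P is now [[1, 3, 6]].
Step i=3: Q has 3 at row 1, column 3; remove that cell from P, ejecting 6. So w(3) = 6. P is now [[1, 3]].
Step i=2: Q has 2 at row 1, column 2; remove that cell from P, ejecting 3. So w(2) = 3. P is now [[1]].
Step i=1: Q has 1 at row 1, column 1; remove that cell from P, ejecting 1. So w(1) = 1. P is now [].

So w = 1 3 6 5 4 2.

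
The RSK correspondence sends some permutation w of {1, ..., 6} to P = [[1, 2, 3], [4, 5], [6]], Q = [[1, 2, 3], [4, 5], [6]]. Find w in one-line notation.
1 4 6 2 5 3

Reverse the RSK construction: for i from n down to 1, find the cell of Q containing i, remove the entry at that cell from P, and reverse-bump it up through P; the value ejected from row 1 is w(i).

Step i=6: Q has 6 at row 3, column 1; remove 6 from row 3 of P and reverse-bump: 6 enters row 2 and ejects 5; 5 enters row 1 and ejects 3. So w(6) = 3. P is now [[1, 2, 5], [4, 6]].
Step i=5: Q has 5 at row 2, column 2; remove 6 from row 2 of P and reverse-bump: 6 enters row 1 and ejects 5. So w(5) = 5. P is now [[1, 2, 6], [4]].
Step i=4: Q has 4 at row 2, column 1; remove 4 from row 2 of P and reverse-bump: 4 enters row 1 and ejects 2. So w(4) = 2. P is now [[1, 4, 6]].
Step i=3: Q has 3 at row 1, column 3; remove that cell from P, ejecting 6. So w(3) = 6. P is now [[1, 4]].
Step i=2: Q has 2 at row 1, column 2; remove that cell from P, ejecting 4. So w(2) = 4. P is now [[1]].
Step i=1: Q has 1 at row 1, column 1; remove that cell from P, ejecting 1. So w(1) = 1. P is now [].

So w = 1 4 6 2 5 3.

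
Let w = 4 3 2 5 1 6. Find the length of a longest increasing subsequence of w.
3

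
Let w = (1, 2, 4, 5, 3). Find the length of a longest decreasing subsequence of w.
2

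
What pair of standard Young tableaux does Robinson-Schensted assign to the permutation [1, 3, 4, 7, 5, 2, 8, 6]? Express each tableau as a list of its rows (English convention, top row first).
Insert each entry of the permutation into P by Schensted row insertion, recording in Q the position of each new cell.

Insert 1: appended to row 1. P = [[1]].
Insert 3: appended to row 1. P = [[1, 3]].
Insert 4: appended to row 1. P = [[1, 3, 4]].
Insert 7: appended to row 1. P = [[1, 3, 4, 7]].
Insert 5: 5 bumps 7 from row 1; 7 starts row 2. P = [[1, 3, 4, 5], [7]].
Insert 2: 2 bumps 3 from row 1; 3 bumps 7 from row 2; 7 starts row 3. P = [[1, 2, 4, 5], [3], [7]].
Insert 8: appended to row 1. P = [[1, 2, 4, 5, 8], [3], [7]].
Insert 6: 6 bumps 8 from row 1; 8 appends to row 2. P = [[1, 2, 4, 5, 6], [3, 8], [7]].

So P = [[1, 2, 4, 5, 6], [3, 8], [7]], Q = [[1, 2, 3, 4, 7], [5, 8], [6]].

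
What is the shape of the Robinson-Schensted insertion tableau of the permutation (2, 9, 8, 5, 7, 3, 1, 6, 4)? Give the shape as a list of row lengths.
Row-insert each entry into an empty tableau.

After inserting 2: P = [[2]].
After inserting 9: P = [[2, 9]].
After inserting 8: P = [[2, 8], [9]].
After inserting 5: P = [[2, 5], [8], [9]].
After inserting 7: P = [[2, 5, 7], [8], [9]].
After inserting 3: P = [[2, 3, 7], [5], [8], [9]].
After inserting 1: P = [[1, 3, 7], [2], [5], [8], [9]].
After inserting 6: P = [[1, 3, 6], [2, 7], [5], [8], [9]].
After inserting 4: P = [[1, 3, 4], [2, 6], [5, 7], [8], [9]].

The final insertion tableau P = [[1, 3, 4], [2, 6], [5, 7], [8], [9]] has shape [3, 2, 2, 1, 1].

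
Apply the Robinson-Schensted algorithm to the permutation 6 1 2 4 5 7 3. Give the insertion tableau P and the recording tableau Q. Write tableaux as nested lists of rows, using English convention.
Insert each entry of the permutation into P by Schensted row insertion, recording in Q the position of each new cell.

Insert 6: appended to row 1. P = [[6]].
Insert 1: 1 bumps 6 from row 1; 6 starts row 2. P = [[1], [6]].
Insert 2: appended to row 1. P = [[1, 2], [6]].
Insert 4: appended to row 1. P = [[1, 2, 4], [6]].
Insert 5: appended to row 1. P = [[1, 2, 4, 5], [6]].
Insert 7: appended to row 1. P = [[1, 2, 4, 5, 7], [6]].
Insert 3: 3 bumps 4 from row 1; 4 bumps 6 from row 2; 6 starts row 3. P = [[1, 2, 3, 5, 7], [4], [6]].

So P = [[1, 2, 3, 5, 7], [4], [6]], Q = [[1, 3, 4, 5, 6], [2], [7]].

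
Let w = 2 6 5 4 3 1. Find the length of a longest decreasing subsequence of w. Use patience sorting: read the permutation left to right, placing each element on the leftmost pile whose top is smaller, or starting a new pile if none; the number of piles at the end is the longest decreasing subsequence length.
5

2: new pile. tops = [2]
6: onto pile 1 (replacing 2). tops = [6]
5: new pile. tops = [6, 5]
4: new pile. tops = [6, 5, 4]
3: new pile. tops = [6, 5, 4, 3]
1: new pile. tops = [6, 5, 4, 3, 1]

5 piles, so the longest decreasing subsequence has length 5.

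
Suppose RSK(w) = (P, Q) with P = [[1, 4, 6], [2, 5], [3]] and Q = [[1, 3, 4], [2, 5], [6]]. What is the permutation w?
3 2 5 6 4 1

Reverse the RSK construction: for i from n down to 1, find the cell of Q containing i, remove the entry at that cell from P, and reverse-bump it up through P; the value ejected from row 1 is w(i).

Step i=6: Q has 6 at row 3, column 1; remove 3 from row 3 of P and reverse-bump: 3 enters row 2 and ejects 2; 2 enters row 1 and ejects 1. So w(6) = 1. P is now [[2, 4, 6], [3, 5]].
Step i=5: Q has 5 at row 2, column 2; remove 5 from row 2 of P and reverse-bump: 5 enters row 1 and ejects 4. So w(5) = 4. P is now [[2, 5, 6], [3]].
Step i=4: Q has 4 at row 1, column 3; remove that cell from P, ejecting 6. So w(4) = 6. P is now [[2, 5], [3]].
Step i=3: Q has 3 at row 1, column 2; remove that cell from P, ejecting 5. So w(3) = 5. P is now [[2], [3]].
Step i=2: Q has 2 at row 2, column 1; remove 3 from row 2 of P and reverse-bump: 3 enters row 1 and ejects 2. So w(2) = 2. P is now [[3]].
Step i=1: Q has 1 at row 1, column 1; remove that cell from P, ejecting 3. So w(1) = 3. P is now [].

So w = 3 2 5 6 4 1.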